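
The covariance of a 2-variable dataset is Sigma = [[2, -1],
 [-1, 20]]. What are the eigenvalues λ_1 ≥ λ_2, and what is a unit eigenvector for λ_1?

Step 1 — characteristic polynomial of 2×2 Sigma:
  det(Sigma - λI) = λ² - trace · λ + det = 0.
  trace = 2 + 20 = 22, det = 2·20 - (-1)² = 39.
Step 2 — discriminant:
  Δ = trace² - 4·det = 484 - 156 = 328.
Step 3 — eigenvalues:
  λ = (trace ± √Δ)/2 = (22 ± 18.1108)/2,
  λ_1 = 20.0554,  λ_2 = 1.9446.

Step 4 — unit eigenvector for λ_1: solve (Sigma - λ_1 I)v = 0. First row:
  (2 - 20.0554)·v_x + (-1)·v_y = 0, i.e. (-18.0554)·v_x + (-1)·v_y = 0,
  so v ∝ (b, λ_1 - a) = (-1, 18.0554); multiply by -1 so the first entry is positive: u = (1, -18.0554).
  ||u|| = √((1)² + (-18.0554)²) = √(326.9969) ≈ 18.0831,
  v_1 = u/||u|| ≈ (0.0553, -0.9985) (||v_1|| = 1).

λ_1 = 20.0554,  λ_2 = 1.9446;  v_1 ≈ (0.0553, -0.9985)


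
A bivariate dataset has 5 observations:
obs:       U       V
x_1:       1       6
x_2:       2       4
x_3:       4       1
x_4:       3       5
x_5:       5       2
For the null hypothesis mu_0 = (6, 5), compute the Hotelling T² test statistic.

Step 1 — sample mean vector:
  mean(U) = (1 + 2 + 4 + 3 + 5) / 5 = 15/5 = 3
  mean(V) = (6 + 4 + 1 + 5 + 2) / 5 = 18/5 = 3.6
  x̄ = (3, 3.6),  deviation x̄ - mu_0 = (3, 3.6) - (6, 5) = (-3, -1.4).

Step 2 — sample covariance matrix, S[i,j] = (1/(n-1)) · Σ_k (x_{k,i} - mean_i) · (x_{k,j} - mean_j), divisor n-1 = 4:
  S[U,U] = ((-2)·(-2) + (-1)·(-1) + (1)·(1) + (0)·(0) + (2)·(2)) / 4 = 10/4 = 2.5
  S[U,V] = ((-2)·(2.4) + (-1)·(0.4) + (1)·(-2.6) + (0)·(1.4) + (2)·(-1.6)) / 4 = -11/4 = -2.75
  S[V,V] = ((2.4)·(2.4) + (0.4)·(0.4) + (-2.6)·(-2.6) + (1.4)·(1.4) + (-1.6)·(-1.6)) / 4 = 17.2/4 = 4.3
  S = [[2.5, -2.75],
 [-2.75, 4.3]].

Step 3 — invert S. det(S) = 2.5·4.3 - (-2.75)² = 3.1875.
  S^{-1} = (1/det) · [[d, -b], [-b, a]] = [[1.349, 0.8627],
 [0.8627, 0.7843]].

Step 4 — quadratic form (x̄ - mu_0)^T · S^{-1} · (x̄ - mu_0):
  S^{-1} · (x̄ - mu_0) = (-5.2549, -3.6863),
  (x̄ - mu_0)^T · [...] = (-3)·(-5.2549) + (-1.4)·(-3.6863) = 20.9255.

Step 5 — scale by n: T² = 5 · 20.9255 = 104.6275.

T² ≈ 104.6275


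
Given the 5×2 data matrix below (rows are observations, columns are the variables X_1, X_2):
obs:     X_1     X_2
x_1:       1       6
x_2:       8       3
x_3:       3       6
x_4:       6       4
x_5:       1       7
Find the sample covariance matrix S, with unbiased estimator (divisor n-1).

Step 1 — column means:
  mean(X_1) = (1 + 8 + 3 + 6 + 1) / 5 = 19/5 = 3.8
  mean(X_2) = (6 + 3 + 6 + 4 + 7) / 5 = 26/5 = 5.2

Step 2 — sample covariance S[i,j] = (1/(n-1)) · Σ_k (x_{k,i} - mean_i) · (x_{k,j} - mean_j), with n-1 = 4.
  S[X_1,X_1] = ((-2.8)·(-2.8) + (4.2)·(4.2) + (-0.8)·(-0.8) + (2.2)·(2.2) + (-2.8)·(-2.8)) / 4 = 38.8/4 = 9.7
  S[X_1,X_2] = ((-2.8)·(0.8) + (4.2)·(-2.2) + (-0.8)·(0.8) + (2.2)·(-1.2) + (-2.8)·(1.8)) / 4 = -19.8/4 = -4.95
  S[X_2,X_2] = ((0.8)·(0.8) + (-2.2)·(-2.2) + (0.8)·(0.8) + (-1.2)·(-1.2) + (1.8)·(1.8)) / 4 = 10.8/4 = 2.7

S is symmetric (S[j,i] = S[i,j]). Assembling:

S = [[9.7, -4.95],
 [-4.95, 2.7]]


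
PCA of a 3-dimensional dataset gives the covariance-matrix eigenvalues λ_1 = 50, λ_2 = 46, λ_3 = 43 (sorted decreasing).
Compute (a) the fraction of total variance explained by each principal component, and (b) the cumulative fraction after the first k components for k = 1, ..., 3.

Step 1 — total variance = trace(Sigma) = Σ λ_i = 50 + 46 + 43 = 139.

Step 2 — fraction explained by component i = λ_i / Σ λ:
  PC1: 50/139 = 0.3597
  PC2: 46/139 = 0.3309
  PC3: 43/139 = 0.3094

Step 3 — cumulative fraction after k components = (λ_1 + ... + λ_k) / Σ λ:
  k = 1: 50/139 = 0.3597
  k = 2: (50 + 46)/139 = 96/139 = 0.6906
  k = 3: (50 + 46 + 43)/139 = 139/139 = 1

Summary (fraction, with percent):

explained: PC1 0.3597 (35.97%), PC2 0.3309 (33.09%), PC3 0.3094 (30.94%);  cumulative: 0.3597, 0.6906, 1


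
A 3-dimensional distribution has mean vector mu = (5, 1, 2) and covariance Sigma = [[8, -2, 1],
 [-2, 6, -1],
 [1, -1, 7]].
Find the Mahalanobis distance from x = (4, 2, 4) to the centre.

Step 1 — centre the observation: (x - mu) = (-1, 1, 2).

Step 2 — invert Sigma (cofactor / det for 3×3, or solve directly):
  Sigma^{-1} = [[0.1376, 0.0436, -0.0134],
 [0.0436, 0.1846, 0.0201],
 [-0.0134, 0.0201, 0.1477]].

Step 3 — form the quadratic (x - mu)^T · Sigma^{-1} · (x - mu):
  Sigma^{-1} · (x - mu) = (-0.1208, 0.1812, 0.3289).
  (x - mu)^T · [Sigma^{-1} · (x - mu)] = (-1)·(-0.1208) + (1)·(0.1812) + (2)·(0.3289) = 0.9597.

Step 4 — take square root: d = √(0.9597) ≈ 0.9797.

d(x, mu) = √(0.9597) ≈ 0.9797


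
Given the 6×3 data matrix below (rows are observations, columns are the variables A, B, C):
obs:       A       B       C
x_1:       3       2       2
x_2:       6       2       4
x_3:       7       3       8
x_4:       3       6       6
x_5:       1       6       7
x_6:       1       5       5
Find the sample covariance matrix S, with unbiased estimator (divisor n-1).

Step 1 — column means:
  mean(A) = (3 + 6 + 7 + 3 + 1 + 1) / 6 = 21/6 = 3.5
  mean(B) = (2 + 2 + 3 + 6 + 6 + 5) / 6 = 24/6 = 4
  mean(C) = (2 + 4 + 8 + 6 + 7 + 5) / 6 = 32/6 = 5.3333

Step 2 — sample covariance S[i,j] = (1/(n-1)) · Σ_k (x_{k,i} - mean_i) · (x_{k,j} - mean_j), with n-1 = 5.
  S[A,A] = ((-0.5)·(-0.5) + (2.5)·(2.5) + (3.5)·(3.5) + (-0.5)·(-0.5) + (-2.5)·(-2.5) + (-2.5)·(-2.5)) / 5 = 31.5/5 = 6.3
  S[A,B] = ((-0.5)·(-2) + (2.5)·(-2) + (3.5)·(-1) + (-0.5)·(2) + (-2.5)·(2) + (-2.5)·(1)) / 5 = -16/5 = -3.2
  S[A,C] = ((-0.5)·(-3.3333) + (2.5)·(-1.3333) + (3.5)·(2.6667) + (-0.5)·(0.6667) + (-2.5)·(1.6667) + (-2.5)·(-0.3333)) / 5 = 4/5 = 0.8
  S[B,B] = ((-2)·(-2) + (-2)·(-2) + (-1)·(-1) + (2)·(2) + (2)·(2) + (1)·(1)) / 5 = 18/5 = 3.6
  S[B,C] = ((-2)·(-3.3333) + (-2)·(-1.3333) + (-1)·(2.6667) + (2)·(0.6667) + (2)·(1.6667) + (1)·(-0.3333)) / 5 = 11/5 = 2.2
  S[C,C] = ((-3.3333)·(-3.3333) + (-1.3333)·(-1.3333) + (2.6667)·(2.6667) + (0.6667)·(0.6667) + (1.6667)·(1.6667) + (-0.3333)·(-0.3333)) / 5 = 23.3333/5 = 4.6667

S is symmetric (S[j,i] = S[i,j]). Assembling:

S = [[6.3, -3.2, 0.8],
 [-3.2, 3.6, 2.2],
 [0.8, 2.2, 4.6667]]


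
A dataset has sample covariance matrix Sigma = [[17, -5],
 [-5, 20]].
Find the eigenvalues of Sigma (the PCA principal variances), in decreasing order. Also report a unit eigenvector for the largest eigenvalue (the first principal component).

Step 1 — characteristic polynomial of 2×2 Sigma:
  det(Sigma - λI) = λ² - trace · λ + det = 0.
  trace = 17 + 20 = 37, det = 17·20 - (-5)² = 315.
Step 2 — discriminant:
  Δ = trace² - 4·det = 1369 - 1260 = 109.
Step 3 — eigenvalues:
  λ = (trace ± √Δ)/2 = (37 ± 10.4403)/2,
  λ_1 = 23.7202,  λ_2 = 13.2798.

Step 4 — unit eigenvector for λ_1: solve (Sigma - λ_1 I)v = 0. First row:
  (17 - 23.7202)·v_x + (-5)·v_y = 0, i.e. (-6.7202)·v_x + (-5)·v_y = 0,
  so v ∝ (b, λ_1 - a) = (-5, 6.7202); multiply by -1 so the first entry is positive: u = (5, -6.7202).
  ||u|| = √((5)² + (-6.7202)²) = √(70.1605) ≈ 8.3762,
  v_1 = u/||u|| ≈ (0.5969, -0.8023) (||v_1|| = 1).

λ_1 = 23.7202,  λ_2 = 13.2798;  v_1 ≈ (0.5969, -0.8023)


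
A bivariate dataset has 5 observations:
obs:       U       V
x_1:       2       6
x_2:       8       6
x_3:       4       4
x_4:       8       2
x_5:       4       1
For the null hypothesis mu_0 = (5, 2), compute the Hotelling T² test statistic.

Step 1 — sample mean vector:
  mean(U) = (2 + 8 + 4 + 8 + 4) / 5 = 26/5 = 5.2
  mean(V) = (6 + 6 + 4 + 2 + 1) / 5 = 19/5 = 3.8
  x̄ = (5.2, 3.8),  deviation x̄ - mu_0 = (5.2, 3.8) - (5, 2) = (0.2, 1.8).

Step 2 — sample covariance matrix, S[i,j] = (1/(n-1)) · Σ_k (x_{k,i} - mean_i) · (x_{k,j} - mean_j), divisor n-1 = 4:
  S[U,U] = ((-3.2)·(-3.2) + (2.8)·(2.8) + (-1.2)·(-1.2) + (2.8)·(2.8) + (-1.2)·(-1.2)) / 4 = 28.8/4 = 7.2
  S[U,V] = ((-3.2)·(2.2) + (2.8)·(2.2) + (-1.2)·(0.2) + (2.8)·(-1.8) + (-1.2)·(-2.8)) / 4 = -2.8/4 = -0.7
  S[V,V] = ((2.2)·(2.2) + (2.2)·(2.2) + (0.2)·(0.2) + (-1.8)·(-1.8) + (-2.8)·(-2.8)) / 4 = 20.8/4 = 5.2
  S = [[7.2, -0.7],
 [-0.7, 5.2]].

Step 3 — invert S. det(S) = 7.2·5.2 - (-0.7)² = 36.95.
  S^{-1} = (1/det) · [[d, -b], [-b, a]] = [[0.1407, 0.0189],
 [0.0189, 0.1949]].

Step 4 — quadratic form (x̄ - mu_0)^T · S^{-1} · (x̄ - mu_0):
  S^{-1} · (x̄ - mu_0) = (0.0622, 0.3545),
  (x̄ - mu_0)^T · [...] = (0.2)·(0.0622) + (1.8)·(0.3545) = 0.6506.

Step 5 — scale by n: T² = 5 · 0.6506 = 3.253.

T² ≈ 3.253


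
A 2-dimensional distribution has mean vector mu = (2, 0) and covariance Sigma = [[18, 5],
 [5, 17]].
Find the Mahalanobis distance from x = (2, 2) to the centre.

Step 1 — centre the observation: (x - mu) = (0, 2).

Step 2 — invert Sigma. det(Sigma) = 18·17 - (5)² = 281.
  Sigma^{-1} = (1/det) · [[d, -b], [-b, a]] = [[0.0605, -0.0178],
 [-0.0178, 0.0641]].

Step 3 — form the quadratic (x - mu)^T · Sigma^{-1} · (x - mu):
  Sigma^{-1} · (x - mu) = (-0.0356, 0.1281).
  (x - mu)^T · [Sigma^{-1} · (x - mu)] = (0)·(-0.0356) + (2)·(0.1281) = 0.2562.

Step 4 — take square root: d = √(0.2562) ≈ 0.5062.

d(x, mu) = √(0.2562) ≈ 0.5062


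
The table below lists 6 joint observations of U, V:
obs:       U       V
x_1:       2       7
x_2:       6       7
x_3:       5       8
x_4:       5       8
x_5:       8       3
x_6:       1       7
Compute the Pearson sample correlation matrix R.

Step 1 — column means:
  mean(U) = (2 + 6 + 5 + 5 + 8 + 1) / 6 = 27/6 = 4.5
  mean(V) = (7 + 7 + 8 + 8 + 3 + 7) / 6 = 40/6 = 6.6667

Step 2 — sample variances and covariances s[i,j] = (1/(n-1)) · Σ_k (x_{k,i} - mean_i) · (x_{k,j} - mean_j), with n-1 = 5:
  s[U,U] = ((-2.5)·(-2.5) + (1.5)·(1.5) + (0.5)·(0.5) + (0.5)·(0.5) + (3.5)·(3.5) + (-3.5)·(-3.5)) / 5 = 33.5/5 = 6.7
  s[U,V] = ((-2.5)·(0.3333) + (1.5)·(0.3333) + (0.5)·(1.3333) + (0.5)·(1.3333) + (3.5)·(-3.6667) + (-3.5)·(0.3333)) / 5 = -13/5 = -2.6
  s[V,V] = ((0.3333)·(0.3333) + (0.3333)·(0.3333) + (1.3333)·(1.3333) + (1.3333)·(1.3333) + (-3.6667)·(-3.6667) + (0.3333)·(0.3333)) / 5 = 17.3333/5 = 3.4667
  Sample standard deviations s_i = √(s[i,i]):
  s(U) = √(6.7) = 2.5884
  s(V) = √(3.4667) = 1.8619

Step 3 — r_{ij} = s_{ij} / (s_i · s_j):
  r[U,U] = 1 (diagonal).
  r[U,V] = -2.6 / (2.5884 · 1.8619) = -2.6 / 4.8194 = -0.5395
  r[V,V] = 1 (diagonal).

R is symmetric with unit diagonal. Assembling:

R = [[1, -0.5395],
 [-0.5395, 1]]


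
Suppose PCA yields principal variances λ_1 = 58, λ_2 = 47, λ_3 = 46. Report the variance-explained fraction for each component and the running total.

Step 1 — total variance = trace(Sigma) = Σ λ_i = 58 + 47 + 46 = 151.

Step 2 — fraction explained by component i = λ_i / Σ λ:
  PC1: 58/151 = 0.3841
  PC2: 47/151 = 0.3113
  PC3: 46/151 = 0.3046

Step 3 — cumulative fraction after k components = (λ_1 + ... + λ_k) / Σ λ:
  k = 1: 58/151 = 0.3841
  k = 2: (58 + 47)/151 = 105/151 = 0.6954
  k = 3: (58 + 47 + 46)/151 = 151/151 = 1

Summary (fraction, with percent):

explained: PC1 0.3841 (38.41%), PC2 0.3113 (31.13%), PC3 0.3046 (30.46%);  cumulative: 0.3841, 0.6954, 1


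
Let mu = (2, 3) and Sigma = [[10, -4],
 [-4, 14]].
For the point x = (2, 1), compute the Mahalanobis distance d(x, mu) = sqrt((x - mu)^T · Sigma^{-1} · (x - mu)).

Step 1 — centre the observation: (x - mu) = (0, -2).

Step 2 — invert Sigma. det(Sigma) = 10·14 - (-4)² = 124.
  Sigma^{-1} = (1/det) · [[d, -b], [-b, a]] = [[0.1129, 0.0323],
 [0.0323, 0.0806]].

Step 3 — form the quadratic (x - mu)^T · Sigma^{-1} · (x - mu):
  Sigma^{-1} · (x - mu) = (-0.0645, -0.1613).
  (x - mu)^T · [Sigma^{-1} · (x - mu)] = (0)·(-0.0645) + (-2)·(-0.1613) = 0.3226.

Step 4 — take square root: d = √(0.3226) ≈ 0.568.

d(x, mu) = √(0.3226) ≈ 0.568


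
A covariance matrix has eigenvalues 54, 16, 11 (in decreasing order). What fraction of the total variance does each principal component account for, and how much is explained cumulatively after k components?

Step 1 — total variance = trace(Sigma) = Σ λ_i = 54 + 16 + 11 = 81.

Step 2 — fraction explained by component i = λ_i / Σ λ:
  PC1: 54/81 = 0.6667
  PC2: 16/81 = 0.1975
  PC3: 11/81 = 0.1358

Step 3 — cumulative fraction after k components = (λ_1 + ... + λ_k) / Σ λ:
  k = 1: 54/81 = 0.6667
  k = 2: (54 + 16)/81 = 70/81 = 0.8642
  k = 3: (54 + 16 + 11)/81 = 81/81 = 1

Summary (fraction, with percent):

explained: PC1 0.6667 (66.67%), PC2 0.1975 (19.75%), PC3 0.1358 (13.58%);  cumulative: 0.6667, 0.8642, 1


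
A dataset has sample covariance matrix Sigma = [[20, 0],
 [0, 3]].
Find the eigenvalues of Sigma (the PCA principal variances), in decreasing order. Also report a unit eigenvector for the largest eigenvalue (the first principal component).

Step 1 — characteristic polynomial of 2×2 Sigma:
  det(Sigma - λI) = λ² - trace · λ + det = 0.
  trace = 20 + 3 = 23, det = 20·3 - (0)² = 60.
Step 2 — discriminant:
  Δ = trace² - 4·det = 529 - 240 = 289.
Step 3 — eigenvalues:
  λ = (trace ± √Δ)/2 = (23 ± 17)/2,
  λ_1 = 20,  λ_2 = 3.

Step 4 — unit eigenvector for λ_1: Sigma is diagonal, so its eigenvectors are the coordinate axes. λ_1 = 20 is the diagonal entry on the first coordinate axis, hence
  v_1 = (1, 0) (||v_1|| = 1).

λ_1 = 20,  λ_2 = 3;  v_1 ≈ (1, 0)


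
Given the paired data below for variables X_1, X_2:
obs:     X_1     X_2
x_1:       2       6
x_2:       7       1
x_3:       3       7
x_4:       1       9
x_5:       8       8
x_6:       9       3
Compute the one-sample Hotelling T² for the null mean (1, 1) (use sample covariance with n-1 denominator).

Step 1 — sample mean vector:
  mean(X_1) = (2 + 7 + 3 + 1 + 8 + 9) / 6 = 30/6 = 5
  mean(X_2) = (6 + 1 + 7 + 9 + 8 + 3) / 6 = 34/6 = 5.6667
  x̄ = (5, 5.6667),  deviation x̄ - mu_0 = (5, 5.6667) - (1, 1) = (4, 4.6667).

Step 2 — sample covariance matrix, S[i,j] = (1/(n-1)) · Σ_k (x_{k,i} - mean_i) · (x_{k,j} - mean_j), divisor n-1 = 5:
  S[X_1,X_1] = ((-3)·(-3) + (2)·(2) + (-2)·(-2) + (-4)·(-4) + (3)·(3) + (4)·(4)) / 5 = 58/5 = 11.6
  S[X_1,X_2] = ((-3)·(0.3333) + (2)·(-4.6667) + (-2)·(1.3333) + (-4)·(3.3333) + (3)·(2.3333) + (4)·(-2.6667)) / 5 = -30/5 = -6
  S[X_2,X_2] = ((0.3333)·(0.3333) + (-4.6667)·(-4.6667) + (1.3333)·(1.3333) + (3.3333)·(3.3333) + (2.3333)·(2.3333) + (-2.6667)·(-2.6667)) / 5 = 47.3333/5 = 9.4667
  S = [[11.6, -6],
 [-6, 9.4667]].

Step 3 — invert S. det(S) = 11.6·9.4667 - (-6)² = 73.8133.
  S^{-1} = (1/det) · [[d, -b], [-b, a]] = [[0.1283, 0.0813],
 [0.0813, 0.1572]].

Step 4 — quadratic form (x̄ - mu_0)^T · S^{-1} · (x̄ - mu_0):
  S^{-1} · (x̄ - mu_0) = (0.8923, 1.0585),
  (x̄ - mu_0)^T · [...] = (4)·(0.8923) + (4.6667)·(1.0585) = 8.5092.

Step 5 — scale by n: T² = 6 · 8.5092 = 51.0549.

T² ≈ 51.0549


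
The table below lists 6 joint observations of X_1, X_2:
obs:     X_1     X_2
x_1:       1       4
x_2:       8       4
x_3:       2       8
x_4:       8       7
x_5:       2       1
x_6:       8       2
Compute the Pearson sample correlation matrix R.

Step 1 — column means:
  mean(X_1) = (1 + 8 + 2 + 8 + 2 + 8) / 6 = 29/6 = 4.8333
  mean(X_2) = (4 + 4 + 8 + 7 + 1 + 2) / 6 = 26/6 = 4.3333

Step 2 — sample variances and covariances s[i,j] = (1/(n-1)) · Σ_k (x_{k,i} - mean_i) · (x_{k,j} - mean_j), with n-1 = 5:
  s[X_1,X_1] = ((-3.8333)·(-3.8333) + (3.1667)·(3.1667) + (-2.8333)·(-2.8333) + (3.1667)·(3.1667) + (-2.8333)·(-2.8333) + (3.1667)·(3.1667)) / 5 = 60.8333/5 = 12.1667
  s[X_1,X_2] = ((-3.8333)·(-0.3333) + (3.1667)·(-0.3333) + (-2.8333)·(3.6667) + (3.1667)·(2.6667) + (-2.8333)·(-3.3333) + (3.1667)·(-2.3333)) / 5 = 0.3333/5 = 0.0667
  s[X_2,X_2] = ((-0.3333)·(-0.3333) + (-0.3333)·(-0.3333) + (3.6667)·(3.6667) + (2.6667)·(2.6667) + (-3.3333)·(-3.3333) + (-2.3333)·(-2.3333)) / 5 = 37.3333/5 = 7.4667
  Sample standard deviations s_i = √(s[i,i]):
  s(X_1) = √(12.1667) = 3.4881
  s(X_2) = √(7.4667) = 2.7325

Step 3 — r_{ij} = s_{ij} / (s_i · s_j):
  r[X_1,X_1] = 1 (diagonal).
  r[X_1,X_2] = 0.0667 / (3.4881 · 2.7325) = 0.0667 / 9.5312 = 0.007
  r[X_2,X_2] = 1 (diagonal).

R is symmetric with unit diagonal. Assembling:

R = [[1, 0.007],
 [0.007, 1]]


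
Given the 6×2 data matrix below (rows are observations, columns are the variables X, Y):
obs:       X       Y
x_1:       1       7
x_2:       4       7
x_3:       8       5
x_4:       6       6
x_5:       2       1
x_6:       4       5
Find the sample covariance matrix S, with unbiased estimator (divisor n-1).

Step 1 — column means:
  mean(X) = (1 + 4 + 8 + 6 + 2 + 4) / 6 = 25/6 = 4.1667
  mean(Y) = (7 + 7 + 5 + 6 + 1 + 5) / 6 = 31/6 = 5.1667

Step 2 — sample covariance S[i,j] = (1/(n-1)) · Σ_k (x_{k,i} - mean_i) · (x_{k,j} - mean_j), with n-1 = 5.
  S[X,X] = ((-3.1667)·(-3.1667) + (-0.1667)·(-0.1667) + (3.8333)·(3.8333) + (1.8333)·(1.8333) + (-2.1667)·(-2.1667) + (-0.1667)·(-0.1667)) / 5 = 32.8333/5 = 6.5667
  S[X,Y] = ((-3.1667)·(1.8333) + (-0.1667)·(1.8333) + (3.8333)·(-0.1667) + (1.8333)·(0.8333) + (-2.1667)·(-4.1667) + (-0.1667)·(-0.1667)) / 5 = 3.8333/5 = 0.7667
  S[Y,Y] = ((1.8333)·(1.8333) + (1.8333)·(1.8333) + (-0.1667)·(-0.1667) + (0.8333)·(0.8333) + (-4.1667)·(-4.1667) + (-0.1667)·(-0.1667)) / 5 = 24.8333/5 = 4.9667

S is symmetric (S[j,i] = S[i,j]). Assembling:

S = [[6.5667, 0.7667],
 [0.7667, 4.9667]]


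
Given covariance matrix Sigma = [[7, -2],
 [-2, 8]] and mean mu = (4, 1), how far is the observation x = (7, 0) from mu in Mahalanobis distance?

Step 1 — centre the observation: (x - mu) = (3, -1).

Step 2 — invert Sigma. det(Sigma) = 7·8 - (-2)² = 52.
  Sigma^{-1} = (1/det) · [[d, -b], [-b, a]] = [[0.1538, 0.0385],
 [0.0385, 0.1346]].

Step 3 — form the quadratic (x - mu)^T · Sigma^{-1} · (x - mu):
  Sigma^{-1} · (x - mu) = (0.4231, -0.0192).
  (x - mu)^T · [Sigma^{-1} · (x - mu)] = (3)·(0.4231) + (-1)·(-0.0192) = 1.2885.

Step 4 — take square root: d = √(1.2885) ≈ 1.1351.

d(x, mu) = √(1.2885) ≈ 1.1351


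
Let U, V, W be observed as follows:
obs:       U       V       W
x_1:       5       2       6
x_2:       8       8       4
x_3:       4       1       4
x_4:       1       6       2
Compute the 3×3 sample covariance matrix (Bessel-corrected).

Step 1 — column means:
  mean(U) = (5 + 8 + 4 + 1) / 4 = 18/4 = 4.5
  mean(V) = (2 + 8 + 1 + 6) / 4 = 17/4 = 4.25
  mean(W) = (6 + 4 + 4 + 2) / 4 = 16/4 = 4

Step 2 — sample covariance S[i,j] = (1/(n-1)) · Σ_k (x_{k,i} - mean_i) · (x_{k,j} - mean_j), with n-1 = 3.
  S[U,U] = ((0.5)·(0.5) + (3.5)·(3.5) + (-0.5)·(-0.5) + (-3.5)·(-3.5)) / 3 = 25/3 = 8.3333
  S[U,V] = ((0.5)·(-2.25) + (3.5)·(3.75) + (-0.5)·(-3.25) + (-3.5)·(1.75)) / 3 = 7.5/3 = 2.5
  S[U,W] = ((0.5)·(2) + (3.5)·(0) + (-0.5)·(0) + (-3.5)·(-2)) / 3 = 8/3 = 2.6667
  S[V,V] = ((-2.25)·(-2.25) + (3.75)·(3.75) + (-3.25)·(-3.25) + (1.75)·(1.75)) / 3 = 32.75/3 = 10.9167
  S[V,W] = ((-2.25)·(2) + (3.75)·(0) + (-3.25)·(0) + (1.75)·(-2)) / 3 = -8/3 = -2.6667
  S[W,W] = ((2)·(2) + (0)·(0) + (0)·(0) + (-2)·(-2)) / 3 = 8/3 = 2.6667

S is symmetric (S[j,i] = S[i,j]). Assembling:

S = [[8.3333, 2.5, 2.6667],
 [2.5, 10.9167, -2.6667],
 [2.6667, -2.6667, 2.6667]]


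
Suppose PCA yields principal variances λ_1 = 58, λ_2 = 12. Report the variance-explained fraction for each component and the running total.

Step 1 — total variance = trace(Sigma) = Σ λ_i = 58 + 12 = 70.

Step 2 — fraction explained by component i = λ_i / Σ λ:
  PC1: 58/70 = 0.8286
  PC2: 12/70 = 0.1714

Step 3 — cumulative fraction after k components = (λ_1 + ... + λ_k) / Σ λ:
  k = 1: 58/70 = 0.8286
  k = 2: (58 + 12)/70 = 70/70 = 1

Summary (fraction, with percent):

explained: PC1 0.8286 (82.86%), PC2 0.1714 (17.14%);  cumulative: 0.8286, 1


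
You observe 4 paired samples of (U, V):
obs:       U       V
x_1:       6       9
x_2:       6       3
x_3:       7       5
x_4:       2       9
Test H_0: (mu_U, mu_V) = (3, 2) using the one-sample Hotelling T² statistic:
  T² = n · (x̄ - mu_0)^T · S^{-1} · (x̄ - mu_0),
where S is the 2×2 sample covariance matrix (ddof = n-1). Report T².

Step 1 — sample mean vector:
  mean(U) = (6 + 6 + 7 + 2) / 4 = 21/4 = 5.25
  mean(V) = (9 + 3 + 5 + 9) / 4 = 26/4 = 6.5
  x̄ = (5.25, 6.5),  deviation x̄ - mu_0 = (5.25, 6.5) - (3, 2) = (2.25, 4.5).

Step 2 — sample covariance matrix, S[i,j] = (1/(n-1)) · Σ_k (x_{k,i} - mean_i) · (x_{k,j} - mean_j), divisor n-1 = 3:
  S[U,U] = ((0.75)·(0.75) + (0.75)·(0.75) + (1.75)·(1.75) + (-3.25)·(-3.25)) / 3 = 14.75/3 = 4.9167
  S[U,V] = ((0.75)·(2.5) + (0.75)·(-3.5) + (1.75)·(-1.5) + (-3.25)·(2.5)) / 3 = -11.5/3 = -3.8333
  S[V,V] = ((2.5)·(2.5) + (-3.5)·(-3.5) + (-1.5)·(-1.5) + (2.5)·(2.5)) / 3 = 27/3 = 9
  S = [[4.9167, -3.8333],
 [-3.8333, 9]].

Step 3 — invert S. det(S) = 4.9167·9 - (-3.8333)² = 29.5556.
  S^{-1} = (1/det) · [[d, -b], [-b, a]] = [[0.3045, 0.1297],
 [0.1297, 0.1664]].

Step 4 — quadratic form (x̄ - mu_0)^T · S^{-1} · (x̄ - mu_0):
  S^{-1} · (x̄ - mu_0) = (1.2688, 1.0404),
  (x̄ - mu_0)^T · [...] = (2.25)·(1.2688) + (4.5)·(1.0404) = 7.5367.

Step 5 — scale by n: T² = 4 · 7.5367 = 30.1466.

T² ≈ 30.1466


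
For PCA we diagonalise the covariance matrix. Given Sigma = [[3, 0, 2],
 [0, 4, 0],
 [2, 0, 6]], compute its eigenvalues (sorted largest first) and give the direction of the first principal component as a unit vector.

Step 1 — characteristic polynomial p(λ) = det(λI - Sigma) = λ³ - tr·λ² + c_1·λ - det, where tr = trace, c_1 = sum of the principal 2×2 minors, det = det(Sigma):
  tr = 3 + 4 + 6 = 13,
  c_1 = (3·4 - (0)²) + (3·6 - (2)²) + (4·6 - (0)²) = 12 + 14 + 24 = 50,
  det = 3·(4·6 - (0)²) - (0)·((0)·6 - (0)·(2)) + (2)·((0)·(0) - 4·(2)) = 3·(24) - (0)·(0) + (2)·(-8) = 56.
  So p(λ) = λ³ - 13λ² + 50λ - 56.
Step 2 — look for an integer root (rational root theorem: any rational root is an integer divisor of 56). Testing λ = 2:
  p(2) = 8 - 52 + 100 - 56 = 0  ✓
  Dividing out (λ - 2): p(λ) = (λ - 2)(λ² - 11λ + 28).
Step 3 — remaining eigenvalues from the quadratic λ² - 11λ + 28 = 0:
  Δ = 11² - 4·28 = 121 - 112 = 9,  λ = (11 ± √9)/2 = (11 ± 3)/2 = 7 or 4.
  Sorted: λ_1 = 7,  λ_2 = 4,  λ_3 = 2  (check: sum = 13 = tr ✓).

Step 4 — unit eigenvector for λ_1 = 7: v spans the null space of (Sigma - λ_1 I), whose rows are
  r_1 = (-4, 0, 2),  r_2 = (0, -3, 0),  r_3 = (2, 0, -1).
  v is orthogonal to every row, so take v ∝ r_1 × r_2 = ((0)·(0) - (2)·(-3), (2)·(0) - (-4)·(0), (-4)·(-3) - (0)·(0)) = (6, 0, 12).
  Rescale (divide by 6): u = (1, 0, 2).
  ||u|| = √((1)² + (0)² + (2)²) = √(5) ≈ 2.2361,  v_1 = u/||u|| ≈ (0.4472, 0, 0.8944) (||v_1|| = 1).

λ_1 = 7,  λ_2 = 4,  λ_3 = 2;  v_1 ≈ (0.4472, 0, 0.8944)


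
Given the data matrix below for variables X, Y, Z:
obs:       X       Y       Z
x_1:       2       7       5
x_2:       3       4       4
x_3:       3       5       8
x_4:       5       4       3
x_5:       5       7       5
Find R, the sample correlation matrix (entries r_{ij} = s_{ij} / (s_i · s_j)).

Step 1 — column means:
  mean(X) = (2 + 3 + 3 + 5 + 5) / 5 = 18/5 = 3.6
  mean(Y) = (7 + 4 + 5 + 4 + 7) / 5 = 27/5 = 5.4
  mean(Z) = (5 + 4 + 8 + 3 + 5) / 5 = 25/5 = 5

Step 2 — sample variances and covariances s[i,j] = (1/(n-1)) · Σ_k (x_{k,i} - mean_i) · (x_{k,j} - mean_j), with n-1 = 4:
  s[X,X] = ((-1.6)·(-1.6) + (-0.6)·(-0.6) + (-0.6)·(-0.6) + (1.4)·(1.4) + (1.4)·(1.4)) / 4 = 7.2/4 = 1.8
  s[X,Y] = ((-1.6)·(1.6) + (-0.6)·(-1.4) + (-0.6)·(-0.4) + (1.4)·(-1.4) + (1.4)·(1.6)) / 4 = -1.2/4 = -0.3
  s[X,Z] = ((-1.6)·(0) + (-0.6)·(-1) + (-0.6)·(3) + (1.4)·(-2) + (1.4)·(0)) / 4 = -4/4 = -1
  s[Y,Y] = ((1.6)·(1.6) + (-1.4)·(-1.4) + (-0.4)·(-0.4) + (-1.4)·(-1.4) + (1.6)·(1.6)) / 4 = 9.2/4 = 2.3
  s[Y,Z] = ((1.6)·(0) + (-1.4)·(-1) + (-0.4)·(3) + (-1.4)·(-2) + (1.6)·(0)) / 4 = 3/4 = 0.75
  s[Z,Z] = ((0)·(0) + (-1)·(-1) + (3)·(3) + (-2)·(-2) + (0)·(0)) / 4 = 14/4 = 3.5
  Sample standard deviations s_i = √(s[i,i]):
  s(X) = √(1.8) = 1.3416
  s(Y) = √(2.3) = 1.5166
  s(Z) = √(3.5) = 1.8708

Step 3 — r_{ij} = s_{ij} / (s_i · s_j):
  r[X,X] = 1 (diagonal).
  r[X,Y] = -0.3 / (1.3416 · 1.5166) = -0.3 / 2.0347 = -0.1474
  r[X,Z] = -1 / (1.3416 · 1.8708) = -1 / 2.51 = -0.3984
  r[Y,Y] = 1 (diagonal).
  r[Y,Z] = 0.75 / (1.5166 · 1.8708) = 0.75 / 2.8373 = 0.2643
  r[Z,Z] = 1 (diagonal).

R is symmetric with unit diagonal. Assembling:

R = [[1, -0.1474, -0.3984],
 [-0.1474, 1, 0.2643],
 [-0.3984, 0.2643, 1]]


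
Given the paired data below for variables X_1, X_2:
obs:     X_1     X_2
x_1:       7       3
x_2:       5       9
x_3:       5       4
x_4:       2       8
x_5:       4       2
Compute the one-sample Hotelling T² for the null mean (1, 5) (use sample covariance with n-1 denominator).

Step 1 — sample mean vector:
  mean(X_1) = (7 + 5 + 5 + 2 + 4) / 5 = 23/5 = 4.6
  mean(X_2) = (3 + 9 + 4 + 8 + 2) / 5 = 26/5 = 5.2
  x̄ = (4.6, 5.2),  deviation x̄ - mu_0 = (4.6, 5.2) - (1, 5) = (3.6, 0.2).

Step 2 — sample covariance matrix, S[i,j] = (1/(n-1)) · Σ_k (x_{k,i} - mean_i) · (x_{k,j} - mean_j), divisor n-1 = 4:
  S[X_1,X_1] = ((2.4)·(2.4) + (0.4)·(0.4) + (0.4)·(0.4) + (-2.6)·(-2.6) + (-0.6)·(-0.6)) / 4 = 13.2/4 = 3.3
  S[X_1,X_2] = ((2.4)·(-2.2) + (0.4)·(3.8) + (0.4)·(-1.2) + (-2.6)·(2.8) + (-0.6)·(-3.2)) / 4 = -9.6/4 = -2.4
  S[X_2,X_2] = ((-2.2)·(-2.2) + (3.8)·(3.8) + (-1.2)·(-1.2) + (2.8)·(2.8) + (-3.2)·(-3.2)) / 4 = 38.8/4 = 9.7
  S = [[3.3, -2.4],
 [-2.4, 9.7]].

Step 3 — invert S. det(S) = 3.3·9.7 - (-2.4)² = 26.25.
  S^{-1} = (1/det) · [[d, -b], [-b, a]] = [[0.3695, 0.0914],
 [0.0914, 0.1257]].

Step 4 — quadratic form (x̄ - mu_0)^T · S^{-1} · (x̄ - mu_0):
  S^{-1} · (x̄ - mu_0) = (1.3486, 0.3543),
  (x̄ - mu_0)^T · [...] = (3.6)·(1.3486) + (0.2)·(0.3543) = 4.9257.

Step 5 — scale by n: T² = 5 · 4.9257 = 24.6286.

T² ≈ 24.6286


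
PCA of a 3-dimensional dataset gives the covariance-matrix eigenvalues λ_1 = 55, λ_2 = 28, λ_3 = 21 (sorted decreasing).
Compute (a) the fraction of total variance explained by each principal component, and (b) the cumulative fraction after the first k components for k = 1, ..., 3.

Step 1 — total variance = trace(Sigma) = Σ λ_i = 55 + 28 + 21 = 104.

Step 2 — fraction explained by component i = λ_i / Σ λ:
  PC1: 55/104 = 0.5288
  PC2: 28/104 = 0.2692
  PC3: 21/104 = 0.2019

Step 3 — cumulative fraction after k components = (λ_1 + ... + λ_k) / Σ λ:
  k = 1: 55/104 = 0.5288
  k = 2: (55 + 28)/104 = 83/104 = 0.7981
  k = 3: (55 + 28 + 21)/104 = 104/104 = 1

Summary (fraction, with percent):

explained: PC1 0.5288 (52.88%), PC2 0.2692 (26.92%), PC3 0.2019 (20.19%);  cumulative: 0.5288, 0.7981, 1


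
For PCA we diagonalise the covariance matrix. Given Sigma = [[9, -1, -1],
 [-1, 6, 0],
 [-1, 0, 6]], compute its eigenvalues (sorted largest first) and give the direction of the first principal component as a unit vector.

Step 1 — characteristic polynomial p(λ) = det(λI - Sigma) = λ³ - tr·λ² + c_1·λ - det, where tr = trace, c_1 = sum of the principal 2×2 minors, det = det(Sigma):
  tr = 9 + 6 + 6 = 21,
  c_1 = (9·6 - (-1)²) + (9·6 - (-1)²) + (6·6 - (0)²) = 53 + 53 + 36 = 142,
  det = 9·(6·6 - (0)²) - (-1)·((-1)·6 - (0)·(-1)) + (-1)·((-1)·(0) - 6·(-1)) = 9·(36) - (-1)·(-6) + (-1)·(6) = 312.
  So p(λ) = λ³ - 21λ² + 142λ - 312.
Step 2 — look for an integer root (rational root theorem: any rational root is an integer divisor of 312). Testing λ = 6:
  p(6) = 216 - 756 + 852 - 312 = 0  ✓
  Dividing out (λ - 6): p(λ) = (λ - 6)(λ² - 15λ + 52).
Step 3 — remaining eigenvalues from the quadratic λ² - 15λ + 52 = 0:
  Δ = 15² - 4·52 = 225 - 208 = 17,  λ = (15 ± √17)/2 = (15 ± 4.1231)/2 ≈ 9.5616 or 5.4384.
  Sorted: λ_1 = 9.5616,  λ_2 = 6,  λ_3 = 5.4384  (check: sum = 21 = tr ✓).

Step 4 — unit eigenvector for λ_1 ≈ 9.5616: v spans the null space of (Sigma - λ_1 I), whose rows are
  r_1 = (-0.5616, -1, -1),  r_2 = (-1, -3.5616, 0),  r_3 = (-1, 0, -3.5616).
  v is orthogonal to every row, so take v ∝ r_1 × r_2 = ((-1)·(0) - (-1)·(-3.5616), (-1)·(-1) - (-0.5616)·(0), (-0.5616)·(-3.5616) - (-1)·(-1)) ≈ (-3.5616, 1, 1).
  Rescale (multiply by -1 so the first nonzero entry is positive): u = (3.5616, -1, -1).
  ||u|| = √((3.5616)² + (-1)² + (-1)²) = √(14.6847) ≈ 3.8321,  v_1 = u/||u|| ≈ (0.9294, -0.261, -0.261) (||v_1|| = 1).

λ_1 = 9.5616,  λ_2 = 6,  λ_3 = 5.4384;  v_1 ≈ (0.9294, -0.261, -0.261)


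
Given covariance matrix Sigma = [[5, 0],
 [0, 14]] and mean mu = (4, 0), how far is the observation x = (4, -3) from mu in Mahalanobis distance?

Step 1 — centre the observation: (x - mu) = (0, -3).

Step 2 — invert Sigma. det(Sigma) = 5·14 - (0)² = 70.
  Sigma^{-1} = (1/det) · [[d, -b], [-b, a]] = [[0.2, 0],
 [0, 0.0714]].

Step 3 — form the quadratic (x - mu)^T · Sigma^{-1} · (x - mu):
  Sigma^{-1} · (x - mu) = (0, -0.2143).
  (x - mu)^T · [Sigma^{-1} · (x - mu)] = (0)·(0) + (-3)·(-0.2143) = 0.6429.

Step 4 — take square root: d = √(0.6429) ≈ 0.8018.

d(x, mu) = √(0.6429) ≈ 0.8018


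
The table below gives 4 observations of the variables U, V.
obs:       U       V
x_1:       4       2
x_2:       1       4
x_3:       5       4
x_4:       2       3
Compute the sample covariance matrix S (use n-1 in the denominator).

Step 1 — column means:
  mean(U) = (4 + 1 + 5 + 2) / 4 = 12/4 = 3
  mean(V) = (2 + 4 + 4 + 3) / 4 = 13/4 = 3.25

Step 2 — sample covariance S[i,j] = (1/(n-1)) · Σ_k (x_{k,i} - mean_i) · (x_{k,j} - mean_j), with n-1 = 3.
  S[U,U] = ((1)·(1) + (-2)·(-2) + (2)·(2) + (-1)·(-1)) / 3 = 10/3 = 3.3333
  S[U,V] = ((1)·(-1.25) + (-2)·(0.75) + (2)·(0.75) + (-1)·(-0.25)) / 3 = -1/3 = -0.3333
  S[V,V] = ((-1.25)·(-1.25) + (0.75)·(0.75) + (0.75)·(0.75) + (-0.25)·(-0.25)) / 3 = 2.75/3 = 0.9167

S is symmetric (S[j,i] = S[i,j]). Assembling:

S = [[3.3333, -0.3333],
 [-0.3333, 0.9167]]


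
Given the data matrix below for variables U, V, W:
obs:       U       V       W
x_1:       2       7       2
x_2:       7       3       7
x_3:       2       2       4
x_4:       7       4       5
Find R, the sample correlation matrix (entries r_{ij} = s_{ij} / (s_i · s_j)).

Step 1 — column means:
  mean(U) = (2 + 7 + 2 + 7) / 4 = 18/4 = 4.5
  mean(V) = (7 + 3 + 2 + 4) / 4 = 16/4 = 4
  mean(W) = (2 + 7 + 4 + 5) / 4 = 18/4 = 4.5

Step 2 — sample variances and covariances s[i,j] = (1/(n-1)) · Σ_k (x_{k,i} - mean_i) · (x_{k,j} - mean_j), with n-1 = 3:
  s[U,U] = ((-2.5)·(-2.5) + (2.5)·(2.5) + (-2.5)·(-2.5) + (2.5)·(2.5)) / 3 = 25/3 = 8.3333
  s[U,V] = ((-2.5)·(3) + (2.5)·(-1) + (-2.5)·(-2) + (2.5)·(0)) / 3 = -5/3 = -1.6667
  s[U,W] = ((-2.5)·(-2.5) + (2.5)·(2.5) + (-2.5)·(-0.5) + (2.5)·(0.5)) / 3 = 15/3 = 5
  s[V,V] = ((3)·(3) + (-1)·(-1) + (-2)·(-2) + (0)·(0)) / 3 = 14/3 = 4.6667
  s[V,W] = ((3)·(-2.5) + (-1)·(2.5) + (-2)·(-0.5) + (0)·(0.5)) / 3 = -9/3 = -3
  s[W,W] = ((-2.5)·(-2.5) + (2.5)·(2.5) + (-0.5)·(-0.5) + (0.5)·(0.5)) / 3 = 13/3 = 4.3333
  Sample standard deviations s_i = √(s[i,i]):
  s(U) = √(8.3333) = 2.8868
  s(V) = √(4.6667) = 2.1602
  s(W) = √(4.3333) = 2.0817

Step 3 — r_{ij} = s_{ij} / (s_i · s_j):
  r[U,U] = 1 (diagonal).
  r[U,V] = -1.6667 / (2.8868 · 2.1602) = -1.6667 / 6.2361 = -0.2673
  r[U,W] = 5 / (2.8868 · 2.0817) = 5 / 6.0093 = 0.8321
  r[V,V] = 1 (diagonal).
  r[V,W] = -3 / (2.1602 · 2.0817) = -3 / 4.4969 = -0.6671
  r[W,W] = 1 (diagonal).

R is symmetric with unit diagonal. Assembling:

R = [[1, -0.2673, 0.8321],
 [-0.2673, 1, -0.6671],
 [0.8321, -0.6671, 1]]


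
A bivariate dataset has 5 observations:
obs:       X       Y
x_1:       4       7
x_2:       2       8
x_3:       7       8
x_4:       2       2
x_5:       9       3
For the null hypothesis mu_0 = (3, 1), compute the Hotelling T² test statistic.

Step 1 — sample mean vector:
  mean(X) = (4 + 2 + 7 + 2 + 9) / 5 = 24/5 = 4.8
  mean(Y) = (7 + 8 + 8 + 2 + 3) / 5 = 28/5 = 5.6
  x̄ = (4.8, 5.6),  deviation x̄ - mu_0 = (4.8, 5.6) - (3, 1) = (1.8, 4.6).

Step 2 — sample covariance matrix, S[i,j] = (1/(n-1)) · Σ_k (x_{k,i} - mean_i) · (x_{k,j} - mean_j), divisor n-1 = 4:
  S[X,X] = ((-0.8)·(-0.8) + (-2.8)·(-2.8) + (2.2)·(2.2) + (-2.8)·(-2.8) + (4.2)·(4.2)) / 4 = 38.8/4 = 9.7
  S[X,Y] = ((-0.8)·(1.4) + (-2.8)·(2.4) + (2.2)·(2.4) + (-2.8)·(-3.6) + (4.2)·(-2.6)) / 4 = -3.4/4 = -0.85
  S[Y,Y] = ((1.4)·(1.4) + (2.4)·(2.4) + (2.4)·(2.4) + (-3.6)·(-3.6) + (-2.6)·(-2.6)) / 4 = 33.2/4 = 8.3
  S = [[9.7, -0.85],
 [-0.85, 8.3]].

Step 3 — invert S. det(S) = 9.7·8.3 - (-0.85)² = 79.7875.
  S^{-1} = (1/det) · [[d, -b], [-b, a]] = [[0.104, 0.0107],
 [0.0107, 0.1216]].

Step 4 — quadratic form (x̄ - mu_0)^T · S^{-1} · (x̄ - mu_0):
  S^{-1} · (x̄ - mu_0) = (0.2363, 0.5784),
  (x̄ - mu_0)^T · [...] = (1.8)·(0.2363) + (4.6)·(0.5784) = 3.0859.

Step 5 — scale by n: T² = 5 · 3.0859 = 15.4297.

T² ≈ 15.4297


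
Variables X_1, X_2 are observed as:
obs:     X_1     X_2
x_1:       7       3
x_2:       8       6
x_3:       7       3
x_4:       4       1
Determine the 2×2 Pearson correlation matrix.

Step 1 — column means:
  mean(X_1) = (7 + 8 + 7 + 4) / 4 = 26/4 = 6.5
  mean(X_2) = (3 + 6 + 3 + 1) / 4 = 13/4 = 3.25

Step 2 — sample variances and covariances s[i,j] = (1/(n-1)) · Σ_k (x_{k,i} - mean_i) · (x_{k,j} - mean_j), with n-1 = 3:
  s[X_1,X_1] = ((0.5)·(0.5) + (1.5)·(1.5) + (0.5)·(0.5) + (-2.5)·(-2.5)) / 3 = 9/3 = 3
  s[X_1,X_2] = ((0.5)·(-0.25) + (1.5)·(2.75) + (0.5)·(-0.25) + (-2.5)·(-2.25)) / 3 = 9.5/3 = 3.1667
  s[X_2,X_2] = ((-0.25)·(-0.25) + (2.75)·(2.75) + (-0.25)·(-0.25) + (-2.25)·(-2.25)) / 3 = 12.75/3 = 4.25
  Sample standard deviations s_i = √(s[i,i]):
  s(X_1) = √(3) = 1.7321
  s(X_2) = √(4.25) = 2.0616

Step 3 — r_{ij} = s_{ij} / (s_i · s_j):
  r[X_1,X_1] = 1 (diagonal).
  r[X_1,X_2] = 3.1667 / (1.7321 · 2.0616) = 3.1667 / 3.5707 = 0.8868
  r[X_2,X_2] = 1 (diagonal).

R is symmetric with unit diagonal. Assembling:

R = [[1, 0.8868],
 [0.8868, 1]]


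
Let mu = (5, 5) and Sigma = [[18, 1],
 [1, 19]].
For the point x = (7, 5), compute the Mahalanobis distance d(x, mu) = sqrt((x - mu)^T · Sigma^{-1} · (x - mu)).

Step 1 — centre the observation: (x - mu) = (2, 0).

Step 2 — invert Sigma. det(Sigma) = 18·19 - (1)² = 341.
  Sigma^{-1} = (1/det) · [[d, -b], [-b, a]] = [[0.0557, -0.0029],
 [-0.0029, 0.0528]].

Step 3 — form the quadratic (x - mu)^T · Sigma^{-1} · (x - mu):
  Sigma^{-1} · (x - mu) = (0.1114, -0.0059).
  (x - mu)^T · [Sigma^{-1} · (x - mu)] = (2)·(0.1114) + (0)·(-0.0059) = 0.2229.

Step 4 — take square root: d = √(0.2229) ≈ 0.4721.

d(x, mu) = √(0.2229) ≈ 0.4721


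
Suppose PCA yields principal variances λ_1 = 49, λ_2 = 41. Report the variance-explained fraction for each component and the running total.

Step 1 — total variance = trace(Sigma) = Σ λ_i = 49 + 41 = 90.

Step 2 — fraction explained by component i = λ_i / Σ λ:
  PC1: 49/90 = 0.5444
  PC2: 41/90 = 0.4556

Step 3 — cumulative fraction after k components = (λ_1 + ... + λ_k) / Σ λ:
  k = 1: 49/90 = 0.5444
  k = 2: (49 + 41)/90 = 90/90 = 1

Summary (fraction, with percent):

explained: PC1 0.5444 (54.44%), PC2 0.4556 (45.56%);  cumulative: 0.5444, 1


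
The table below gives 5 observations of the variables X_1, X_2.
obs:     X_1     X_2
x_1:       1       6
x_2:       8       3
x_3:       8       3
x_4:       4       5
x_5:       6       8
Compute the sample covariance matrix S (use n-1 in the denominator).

Step 1 — column means:
  mean(X_1) = (1 + 8 + 8 + 4 + 6) / 5 = 27/5 = 5.4
  mean(X_2) = (6 + 3 + 3 + 5 + 8) / 5 = 25/5 = 5

Step 2 — sample covariance S[i,j] = (1/(n-1)) · Σ_k (x_{k,i} - mean_i) · (x_{k,j} - mean_j), with n-1 = 4.
  S[X_1,X_1] = ((-4.4)·(-4.4) + (2.6)·(2.6) + (2.6)·(2.6) + (-1.4)·(-1.4) + (0.6)·(0.6)) / 4 = 35.2/4 = 8.8
  S[X_1,X_2] = ((-4.4)·(1) + (2.6)·(-2) + (2.6)·(-2) + (-1.4)·(0) + (0.6)·(3)) / 4 = -13/4 = -3.25
  S[X_2,X_2] = ((1)·(1) + (-2)·(-2) + (-2)·(-2) + (0)·(0) + (3)·(3)) / 4 = 18/4 = 4.5

S is symmetric (S[j,i] = S[i,j]). Assembling:

S = [[8.8, -3.25],
 [-3.25, 4.5]]


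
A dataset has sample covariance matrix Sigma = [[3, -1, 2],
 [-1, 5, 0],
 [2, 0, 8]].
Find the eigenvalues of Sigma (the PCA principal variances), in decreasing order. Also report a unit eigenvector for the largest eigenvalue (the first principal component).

Step 1 — characteristic polynomial p(λ) = det(λI - Sigma) = λ³ - tr·λ² + c_1·λ - det, where tr = trace, c_1 = sum of the principal 2×2 minors, det = det(Sigma):
  tr = 3 + 5 + 8 = 16,
  c_1 = (3·5 - (-1)²) + (3·8 - (2)²) + (5·8 - (0)²) = 14 + 20 + 40 = 74,
  det = 3·(5·8 - (0)²) - (-1)·((-1)·8 - (0)·(2)) + (2)·((-1)·(0) - 5·(2)) = 3·(40) - (-1)·(-8) + (2)·(-10) = 92.
  So p(λ) = λ³ - 16λ² + 74λ - 92.
Step 2 — look for an integer root (rational root theorem: any rational root is an integer divisor of 92). Testing λ = 2:
  p(2) = 8 - 64 + 148 - 92 = 0  ✓
  Dividing out (λ - 2): p(λ) = (λ - 2)(λ² - 14λ + 46).
Step 3 — remaining eigenvalues from the quadratic λ² - 14λ + 46 = 0:
  Δ = 14² - 4·46 = 196 - 184 = 12,  λ = (14 ± √12)/2 = (14 ± 3.4641)/2 ≈ 8.7321 or 5.2679.
  Sorted: λ_1 = 8.7321,  λ_2 = 5.2679,  λ_3 = 2  (check: sum = 16 = tr ✓).

Step 4 — unit eigenvector for λ_1 ≈ 8.7321: v spans the null space of (Sigma - λ_1 I), whose rows are
  r_1 = (-5.7321, -1, 2),  r_2 = (-1, -3.7321, 0),  r_3 = (2, 0, -0.7321).
  v is orthogonal to every row, so take v ∝ r_1 × r_2 = ((-1)·(0) - (2)·(-3.7321), (2)·(-1) - (-5.7321)·(0), (-5.7321)·(-3.7321) - (-1)·(-1)) ≈ (7.4641, -2, 20.3923).
  Let u = (7.4641, -2, 20.3923).
  ||u|| = √((7.4641)² + (-2)² + (20.3923)²) = √(475.5589) ≈ 21.8073,  v_1 = u/||u|| ≈ (0.3423, -0.0917, 0.9351) (||v_1|| = 1).

λ_1 = 8.7321,  λ_2 = 5.2679,  λ_3 = 2;  v_1 ≈ (0.3423, -0.0917, 0.9351)


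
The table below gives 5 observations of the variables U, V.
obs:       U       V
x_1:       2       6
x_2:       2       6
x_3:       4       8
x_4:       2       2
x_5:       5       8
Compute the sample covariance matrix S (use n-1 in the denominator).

Step 1 — column means:
  mean(U) = (2 + 2 + 4 + 2 + 5) / 5 = 15/5 = 3
  mean(V) = (6 + 6 + 8 + 2 + 8) / 5 = 30/5 = 6

Step 2 — sample covariance S[i,j] = (1/(n-1)) · Σ_k (x_{k,i} - mean_i) · (x_{k,j} - mean_j), with n-1 = 4.
  S[U,U] = ((-1)·(-1) + (-1)·(-1) + (1)·(1) + (-1)·(-1) + (2)·(2)) / 4 = 8/4 = 2
  S[U,V] = ((-1)·(0) + (-1)·(0) + (1)·(2) + (-1)·(-4) + (2)·(2)) / 4 = 10/4 = 2.5
  S[V,V] = ((0)·(0) + (0)·(0) + (2)·(2) + (-4)·(-4) + (2)·(2)) / 4 = 24/4 = 6

S is symmetric (S[j,i] = S[i,j]). Assembling:

S = [[2, 2.5],
 [2.5, 6]]


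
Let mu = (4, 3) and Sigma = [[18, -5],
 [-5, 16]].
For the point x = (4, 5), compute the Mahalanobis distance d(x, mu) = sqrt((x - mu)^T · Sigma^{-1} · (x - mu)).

Step 1 — centre the observation: (x - mu) = (0, 2).

Step 2 — invert Sigma. det(Sigma) = 18·16 - (-5)² = 263.
  Sigma^{-1} = (1/det) · [[d, -b], [-b, a]] = [[0.0608, 0.019],
 [0.019, 0.0684]].

Step 3 — form the quadratic (x - mu)^T · Sigma^{-1} · (x - mu):
  Sigma^{-1} · (x - mu) = (0.038, 0.1369).
  (x - mu)^T · [Sigma^{-1} · (x - mu)] = (0)·(0.038) + (2)·(0.1369) = 0.2738.

Step 4 — take square root: d = √(0.2738) ≈ 0.5232.

d(x, mu) = √(0.2738) ≈ 0.5232


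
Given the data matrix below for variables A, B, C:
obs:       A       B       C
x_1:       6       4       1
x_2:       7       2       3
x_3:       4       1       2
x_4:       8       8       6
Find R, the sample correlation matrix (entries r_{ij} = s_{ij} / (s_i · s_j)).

Step 1 — column means:
  mean(A) = (6 + 7 + 4 + 8) / 4 = 25/4 = 6.25
  mean(B) = (4 + 2 + 1 + 8) / 4 = 15/4 = 3.75
  mean(C) = (1 + 3 + 2 + 6) / 4 = 12/4 = 3

Step 2 — sample variances and covariances s[i,j] = (1/(n-1)) · Σ_k (x_{k,i} - mean_i) · (x_{k,j} - mean_j), with n-1 = 3:
  s[A,A] = ((-0.25)·(-0.25) + (0.75)·(0.75) + (-2.25)·(-2.25) + (1.75)·(1.75)) / 3 = 8.75/3 = 2.9167
  s[A,B] = ((-0.25)·(0.25) + (0.75)·(-1.75) + (-2.25)·(-2.75) + (1.75)·(4.25)) / 3 = 12.25/3 = 4.0833
  s[A,C] = ((-0.25)·(-2) + (0.75)·(0) + (-2.25)·(-1) + (1.75)·(3)) / 3 = 8/3 = 2.6667
  s[B,B] = ((0.25)·(0.25) + (-1.75)·(-1.75) + (-2.75)·(-2.75) + (4.25)·(4.25)) / 3 = 28.75/3 = 9.5833
  s[B,C] = ((0.25)·(-2) + (-1.75)·(0) + (-2.75)·(-1) + (4.25)·(3)) / 3 = 15/3 = 5
  s[C,C] = ((-2)·(-2) + (0)·(0) + (-1)·(-1) + (3)·(3)) / 3 = 14/3 = 4.6667
  Sample standard deviations s_i = √(s[i,i]):
  s(A) = √(2.9167) = 1.7078
  s(B) = √(9.5833) = 3.0957
  s(C) = √(4.6667) = 2.1602

Step 3 — r_{ij} = s_{ij} / (s_i · s_j):
  r[A,A] = 1 (diagonal).
  r[A,B] = 4.0833 / (1.7078 · 3.0957) = 4.0833 / 5.2869 = 0.7723
  r[A,C] = 2.6667 / (1.7078 · 2.1602) = 2.6667 / 3.6893 = 0.7228
  r[B,B] = 1 (diagonal).
  r[B,C] = 5 / (3.0957 · 2.1602) = 5 / 6.6875 = 0.7477
  r[C,C] = 1 (diagonal).

R is symmetric with unit diagonal. Assembling:

R = [[1, 0.7723, 0.7228],
 [0.7723, 1, 0.7477],
 [0.7228, 0.7477, 1]]
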